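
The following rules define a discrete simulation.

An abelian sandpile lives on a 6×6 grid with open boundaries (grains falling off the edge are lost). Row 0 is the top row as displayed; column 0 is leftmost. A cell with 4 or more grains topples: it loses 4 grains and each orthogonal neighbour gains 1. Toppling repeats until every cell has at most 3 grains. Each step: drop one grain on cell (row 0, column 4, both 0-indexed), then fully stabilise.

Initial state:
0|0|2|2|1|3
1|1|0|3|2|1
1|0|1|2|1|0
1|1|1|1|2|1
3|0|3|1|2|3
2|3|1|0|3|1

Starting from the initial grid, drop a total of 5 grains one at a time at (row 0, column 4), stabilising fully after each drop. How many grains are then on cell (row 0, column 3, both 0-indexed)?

step 0: 0|0|2|2|1|3
1|1|0|3|2|1
1|0|1|2|1|0
1|1|1|1|2|1
3|0|3|1|2|3
2|3|1|0|3|1
step 1: 0|0|2|2|2|3
1|1|0|3|2|1
1|0|1|2|1|0
1|1|1|1|2|1
3|0|3|1|2|3
2|3|1|0|3|1
step 2: 0|0|2|2|3|3
1|1|0|3|2|1
1|0|1|2|1|0
1|1|1|1|2|1
3|0|3|1|2|3
2|3|1|0|3|1
step 3: 0|0|2|3|1|0
1|1|0|3|3|2
1|0|1|2|1|0
1|1|1|1|2|1
3|0|3|1|2|3
2|3|1|0|3|1
step 4: 0|0|2|3|2|0
1|1|0|3|3|2
1|0|1|2|1|0
1|1|1|1|2|1
3|0|3|1|2|3
2|3|1|0|3|1
step 5: 0|0|2|3|3|0
1|1|0|3|3|2
1|0|1|2|1|0
1|1|1|1|2|1
3|0|3|1|2|3
2|3|1|0|3|1

3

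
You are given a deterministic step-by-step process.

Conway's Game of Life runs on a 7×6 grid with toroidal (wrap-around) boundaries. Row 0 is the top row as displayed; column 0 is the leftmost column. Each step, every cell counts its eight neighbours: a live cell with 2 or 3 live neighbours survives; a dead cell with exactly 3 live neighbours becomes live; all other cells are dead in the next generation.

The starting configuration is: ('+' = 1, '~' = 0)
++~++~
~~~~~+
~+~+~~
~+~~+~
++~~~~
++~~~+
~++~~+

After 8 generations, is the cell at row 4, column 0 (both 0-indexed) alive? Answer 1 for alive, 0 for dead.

1

0) ++~++~
~~~~~+
~+~+~~
~+~~+~
++~~~~
++~~~+
~++~~+
1) ~+~++~
~+~+~+
+~+~+~
~+~~~~
~~+~~~
~~~~~+
~~~+~~
2) +~~+~~
~+~~~+
+~++++
~+++~~
~~~~~~
~~~~~~
~~++~~
3) ++~++~
~+~~~~
~~~~~+
++~~~+
~~+~~~
~~~~~~
~~++~~
4) ++~++~
~++~++
~+~~~+
++~~~+
++~~~~
~~++~~
~++++~
5) ~~~~~~
~~~~~~
~~~~~~
~~+~~+
~~~~~+
+~~~+~
+~~~~+
6) ~~~~~~
~~~~~~
~~~~~~
~~~~~~
+~~~++
+~~~+~
+~~~~+
7) ~~~~~~
~~~~~~
~~~~~~
~~~~~+
+~~~+~
~+~~+~
+~~~~+
8) ~~~~~~
~~~~~~
~~~~~~
~~~~~+
+~~~+~
~+~~+~
+~~~~+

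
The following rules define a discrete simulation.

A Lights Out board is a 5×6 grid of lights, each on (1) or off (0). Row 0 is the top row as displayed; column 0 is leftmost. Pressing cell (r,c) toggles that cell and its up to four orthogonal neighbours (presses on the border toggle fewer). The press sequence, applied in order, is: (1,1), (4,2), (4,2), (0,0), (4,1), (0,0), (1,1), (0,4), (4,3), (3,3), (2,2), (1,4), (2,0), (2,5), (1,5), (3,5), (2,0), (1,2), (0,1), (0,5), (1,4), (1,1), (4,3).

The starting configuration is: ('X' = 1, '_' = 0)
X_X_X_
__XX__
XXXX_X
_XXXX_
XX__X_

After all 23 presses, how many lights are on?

18

[0] X_X_X_
__XX__
XXXX_X
_XXXX_
XX__X_
[1] XXX_X_
XX_X__
X_XX_X
_XXXX_
XX__X_
[2] XXX_X_
XX_X__
X_XX_X
_X_XX_
X_XXX_
[3] XXX_X_
XX_X__
X_XX_X
_XXXX_
XX__X_
[4] __X_X_
_X_X__
X_XX_X
_XXXX_
XX__X_
[5] __X_X_
_X_X__
X_XX_X
__XXX_
__X_X_
[6] XXX_X_
XX_X__
X_XX_X
__XXX_
__X_X_
[7] X_X_X_
__XX__
XXXX_X
__XXX_
__X_X_
[8] X_XX_X
__XXX_
XXXX_X
__XXX_
__X_X_
[9] X_XX_X
__XXX_
XXXX_X
__X_X_
___X__
[10] X_XX_X
__XXX_
XXX__X
___X__
______
[11] X_XX_X
___XX_
X__X_X
__XX__
______
[12] X_XXXX
_____X
X__XXX
__XX__
______
[13] X_XXXX
X____X
_X_XXX
X_XX__
______
[14] X_XXXX
X_____
_X_X__
X_XX_X
______
[15] X_XXX_
X___XX
_X_X_X
X_XX_X
______
[16] X_XXX_
X___XX
_X_X__
X_XXX_
_____X
[17] X_XXX_
____XX
X__X__
__XXX_
_____X
[18] X__XX_
_XXXXX
X_XX__
__XXX_
_____X
[19] _XXXX_
__XXXX
X_XX__
__XXX_
_____X
[20] _XXX_X
__XXX_
X_XX__
__XXX_
_____X
[21] _XXXXX
__X__X
X_XXX_
__XXX_
_____X
[22] __XXXX
XX___X
XXXXX_
__XXX_
_____X
[23] __XXXX
XX___X
XXXXX_
__X_X_
__XXXX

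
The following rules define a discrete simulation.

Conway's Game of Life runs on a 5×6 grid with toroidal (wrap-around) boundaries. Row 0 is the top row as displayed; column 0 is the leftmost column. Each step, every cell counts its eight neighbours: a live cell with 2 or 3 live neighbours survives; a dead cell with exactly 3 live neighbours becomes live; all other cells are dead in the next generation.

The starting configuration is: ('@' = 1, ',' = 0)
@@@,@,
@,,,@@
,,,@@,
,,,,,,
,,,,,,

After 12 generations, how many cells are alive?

[0] @@@,@,
@,,,@@
,,,@@,
,,,,,,
,,,,,,
[1] @@,@@,
@,@,,,
,,,@@,
,,,,,,
,@,,,,
[2] @,,@,@
@,@,,,
,,,@,,
,,,,,,
@@@,,,
[3] ,,,@,@
@@@@@@
,,,,,,
,@@,,,
@@@,,@
[4] ,,,,,,
@@@@,@
,,,,@@
,,@,,,
,,,@@@
[5] ,@,,,,
@@@@,@
,,,,@@
,,,,,,
,,,@@,
[6] ,@,,,@
,@@@,@
,@@@@@
,,,@,@
,,,,,,
[7] ,@,,@,
,,,,,@
,@,,,@
@,,@,@
@,,,@,
[8] @,,,@,
,,,,@@
,,,,,@
,@,,,,
@@,@@,
[9] @@,,,,
@,,,@,
@,,,@@
,@@,@@
@@@@@,
[10] ,,,,@,
,,,,@,
,,,,,,
,,,,,,
,,,,@,
[11] ,,,@@@
,,,,,,
,,,,,,
,,,,,,
,,,,,,
[12] ,,,,@,
,,,,@,
,,,,,,
,,,,,,
,,,,@,

3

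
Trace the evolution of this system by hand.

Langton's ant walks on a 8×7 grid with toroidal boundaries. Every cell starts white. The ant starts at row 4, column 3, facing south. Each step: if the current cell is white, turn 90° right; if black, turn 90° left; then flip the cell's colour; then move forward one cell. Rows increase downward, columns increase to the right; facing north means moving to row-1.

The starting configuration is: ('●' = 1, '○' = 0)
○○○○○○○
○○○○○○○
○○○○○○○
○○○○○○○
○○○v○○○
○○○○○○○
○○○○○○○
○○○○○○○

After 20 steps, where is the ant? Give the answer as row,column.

k=0  ○○○○○○○
○○○○○○○
○○○○○○○
○○○○○○○
○○○v○○○
○○○○○○○
○○○○○○○
○○○○○○○
k=1  ○○○○○○○
○○○○○○○
○○○○○○○
○○○○○○○
○○<●○○○
○○○○○○○
○○○○○○○
○○○○○○○
k=2  ○○○○○○○
○○○○○○○
○○○○○○○
○○^○○○○
○○●●○○○
○○○○○○○
○○○○○○○
○○○○○○○
k=3  ○○○○○○○
○○○○○○○
○○○○○○○
○○●>○○○
○○●●○○○
○○○○○○○
○○○○○○○
○○○○○○○
k=4  ○○○○○○○
○○○○○○○
○○○○○○○
○○●●○○○
○○●v○○○
○○○○○○○
○○○○○○○
○○○○○○○
k=5  ○○○○○○○
○○○○○○○
○○○○○○○
○○●●○○○
○○●○>○○
○○○○○○○
○○○○○○○
○○○○○○○
k=6  ○○○○○○○
○○○○○○○
○○○○○○○
○○●●○○○
○○●○●○○
○○○○v○○
○○○○○○○
○○○○○○○
k=7  ○○○○○○○
○○○○○○○
○○○○○○○
○○●●○○○
○○●○●○○
○○○<●○○
○○○○○○○
○○○○○○○
k=8  ○○○○○○○
○○○○○○○
○○○○○○○
○○●●○○○
○○●^●○○
○○○●●○○
○○○○○○○
○○○○○○○
k=9  ○○○○○○○
○○○○○○○
○○○○○○○
○○●●○○○
○○●●>○○
○○○●●○○
○○○○○○○
○○○○○○○
k=10  ○○○○○○○
○○○○○○○
○○○○○○○
○○●●^○○
○○●●○○○
○○○●●○○
○○○○○○○
○○○○○○○
k=11  ○○○○○○○
○○○○○○○
○○○○○○○
○○●●●>○
○○●●○○○
○○○●●○○
○○○○○○○
○○○○○○○
k=12  ○○○○○○○
○○○○○○○
○○○○○○○
○○●●●●○
○○●●○v○
○○○●●○○
○○○○○○○
○○○○○○○
k=13  ○○○○○○○
○○○○○○○
○○○○○○○
○○●●●●○
○○●●<●○
○○○●●○○
○○○○○○○
○○○○○○○
k=14  ○○○○○○○
○○○○○○○
○○○○○○○
○○●●^●○
○○●●●●○
○○○●●○○
○○○○○○○
○○○○○○○
k=15  ○○○○○○○
○○○○○○○
○○○○○○○
○○●<○●○
○○●●●●○
○○○●●○○
○○○○○○○
○○○○○○○
k=16  ○○○○○○○
○○○○○○○
○○○○○○○
○○●○○●○
○○●v●●○
○○○●●○○
○○○○○○○
○○○○○○○
k=17  ○○○○○○○
○○○○○○○
○○○○○○○
○○●○○●○
○○●○>●○
○○○●●○○
○○○○○○○
○○○○○○○
k=18  ○○○○○○○
○○○○○○○
○○○○○○○
○○●○^●○
○○●○○●○
○○○●●○○
○○○○○○○
○○○○○○○
k=19  ○○○○○○○
○○○○○○○
○○○○○○○
○○●○●>○
○○●○○●○
○○○●●○○
○○○○○○○
○○○○○○○
k=20  ○○○○○○○
○○○○○○○
○○○○○^○
○○●○●○○
○○●○○●○
○○○●●○○
○○○○○○○
○○○○○○○

2,5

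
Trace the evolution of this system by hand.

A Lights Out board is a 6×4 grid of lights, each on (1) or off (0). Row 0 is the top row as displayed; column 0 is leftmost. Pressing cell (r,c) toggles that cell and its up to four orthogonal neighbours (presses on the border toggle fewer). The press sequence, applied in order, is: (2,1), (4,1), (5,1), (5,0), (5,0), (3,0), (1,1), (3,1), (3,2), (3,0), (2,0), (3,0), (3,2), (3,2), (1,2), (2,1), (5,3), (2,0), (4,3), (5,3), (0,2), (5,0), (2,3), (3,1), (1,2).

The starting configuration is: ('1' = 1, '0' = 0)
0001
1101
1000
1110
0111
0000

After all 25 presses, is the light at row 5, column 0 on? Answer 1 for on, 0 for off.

0

0) 0001
1101
1000
1110
0111
0000
1) 0001
1001
0110
1010
0111
0000
2) 0001
1001
0110
1110
1001
0100
3) 0001
1001
0110
1110
1101
1010
4) 0001
1001
0110
1110
0101
0110
5) 0001
1001
0110
1110
1101
1010
6) 0001
1001
1110
0010
0101
1010
7) 0101
0111
1010
0010
0101
1010
8) 0101
0111
1110
1100
0001
1010
9) 0101
0111
1100
1011
0011
1010
10) 0101
0111
0100
0111
1011
1010
11) 0101
1111
1000
1111
1011
1010
12) 0101
1111
0000
0011
0011
1010
13) 0101
1111
0010
0100
0001
1010
14) 0101
1111
0000
0011
0011
1010
15) 0111
1000
0010
0011
0011
1010
16) 0111
1100
1100
0111
0011
1010
17) 0111
1100
1100
0111
0010
1001
18) 0111
0100
0000
1111
0010
1001
19) 0111
0100
0000
1110
0001
1000
20) 0111
0100
0000
1110
0000
1011
21) 0000
0110
0000
1110
0000
1011
22) 0000
0110
0000
1110
1000
0111
23) 0000
0111
0011
1111
1000
0111
24) 0000
0111
0111
0001
1100
0111
25) 0010
0000
0101
0001
1100
0111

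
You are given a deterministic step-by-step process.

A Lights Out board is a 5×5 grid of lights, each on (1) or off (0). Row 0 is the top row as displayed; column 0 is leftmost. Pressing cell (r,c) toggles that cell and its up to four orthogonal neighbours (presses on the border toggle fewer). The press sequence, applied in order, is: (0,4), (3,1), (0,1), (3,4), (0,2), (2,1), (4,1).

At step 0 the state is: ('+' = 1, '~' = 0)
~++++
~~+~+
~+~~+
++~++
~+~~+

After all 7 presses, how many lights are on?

0) ~++++
~~+~+
~+~~+
++~++
~+~~+
1) ~++~~
~~+~~
~+~~+
++~++
~+~~+
2) ~++~~
~~+~~
~~~~+
~~+++
~~~~+
3) +~~~~
~++~~
~~~~+
~~+++
~~~~+
4) +~~~~
~++~~
~~~~~
~~+~~
~~~~~
5) ++++~
~+~~~
~~~~~
~~+~~
~~~~~
6) ++++~
~~~~~
+++~~
~++~~
~~~~~
7) ++++~
~~~~~
+++~~
~~+~~
+++~~

11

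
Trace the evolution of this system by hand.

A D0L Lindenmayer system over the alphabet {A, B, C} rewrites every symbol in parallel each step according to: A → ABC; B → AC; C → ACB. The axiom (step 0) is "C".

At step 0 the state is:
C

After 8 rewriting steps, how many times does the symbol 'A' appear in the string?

step 0: C
step 1: ACB
step 2: ABCACBAC
step 3: ABCACACBABCACBACABCACB
step 4: ABCACACBABCACBABCACBACABCACACBABCACBACABCACBABCACACBABCACBAC
step 5: ABCACACBABCACBABCACBACABCACACBABCACBACABCACACBABCACBACABCA…CACACBABCACBACABCACACBABCACBABCACBACABCACACBABCACBACABCACB  (len 164)
step 6: ABCACACBABCACBABCACBACABCACACBABCACBACABCACACBABCACBACABCA…CACACBABCACBABCACBACABCACACBABCACBACABCACBABCACACBABCACBAC  (len 448)
step 7: ABCACACBABCACBABCACBACABCACACBABCACBACABCACACBABCACBACABCA…CACACBABCACBACABCACACBABCACBABCACBACABCACACBABCACBACABCACB  (len 1224)
step 8: ABCACACBABCACBABCACBACABCACACBABCACBACABCACACBABCACBACABCA…CACACBABCACBABCACBACABCACACBABCACBACABCACBABCACACBABCACBAC  (len 3344)

1224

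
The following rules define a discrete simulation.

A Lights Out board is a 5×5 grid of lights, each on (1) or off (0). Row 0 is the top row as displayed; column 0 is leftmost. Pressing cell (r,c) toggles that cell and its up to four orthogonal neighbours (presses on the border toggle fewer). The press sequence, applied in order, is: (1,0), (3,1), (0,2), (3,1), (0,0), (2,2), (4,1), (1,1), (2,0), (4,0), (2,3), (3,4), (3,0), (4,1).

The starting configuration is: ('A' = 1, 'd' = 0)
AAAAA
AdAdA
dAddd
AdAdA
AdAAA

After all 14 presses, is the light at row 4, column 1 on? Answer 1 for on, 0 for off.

1

gen 0: AAAAA
AdAdA
dAddd
AdAdA
AdAAA
gen 1: dAAAA
dAAdA
AAddd
AdAdA
AdAAA
gen 2: dAAAA
dAAdA
Adddd
dAddA
AAAAA
gen 3: ddddA
dAddA
Adddd
dAddA
AAAAA
gen 4: ddddA
dAddA
AAddd
AdAdA
AdAAA
gen 5: AAddA
AAddA
AAddd
AdAdA
AdAAA
gen 6: AAddA
AAAdA
AdAAd
AdddA
AdAAA
gen 7: AAddA
AAAdA
AdAAd
AAddA
dAdAA
gen 8: AdddA
ddddA
AAAAd
AAddA
dAdAA
gen 9: AdddA
AdddA
ddAAd
dAddA
dAdAA
gen 10: AdddA
AdddA
ddAAd
AAddA
AddAA
gen 11: AdddA
AddAA
ddddA
AAdAA
AddAA
gen 12: AdddA
AddAA
ddddd
AAddd
AddAd
gen 13: AdddA
AddAA
Adddd
ddddd
dddAd
gen 14: AdddA
AddAA
Adddd
dAddd
AAAAd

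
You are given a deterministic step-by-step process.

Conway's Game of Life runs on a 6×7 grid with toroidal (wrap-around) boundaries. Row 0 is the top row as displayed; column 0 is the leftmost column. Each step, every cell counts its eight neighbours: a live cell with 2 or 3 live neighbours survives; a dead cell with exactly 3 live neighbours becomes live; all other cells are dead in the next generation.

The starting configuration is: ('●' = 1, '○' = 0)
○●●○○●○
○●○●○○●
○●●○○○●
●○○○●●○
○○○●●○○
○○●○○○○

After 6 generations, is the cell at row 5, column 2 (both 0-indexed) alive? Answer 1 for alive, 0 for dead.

k=0  ○●●○○●○
○●○●○○●
○●●○○○●
●○○○●●○
○○○●●○○
○○●○○○○
k=1  ●●○●○○○
○○○●○●●
○●●●●○●
●●●○●●●
○○○●●●○
○●●○●○○
k=2  ●●○●○●●
○○○○○●●
○○○○○○○
○○○○○○○
○○○○○○○
●●○○○●○
k=3  ○●●○○○○
○○○○●●○
○○○○○○○
○○○○○○○
○○○○○○○
○●●○●●○
k=4  ○●●○○○○
○○○○○○○
○○○○○○○
○○○○○○○
○○○○○○○
○●●●○○○
k=5  ○●○●○○○
○○○○○○○
○○○○○○○
○○○○○○○
○○●○○○○
○●○●○○○
k=6  ○○○○○○○
○○○○○○○
○○○○○○○
○○○○○○○
○○●○○○○
○●○●○○○

0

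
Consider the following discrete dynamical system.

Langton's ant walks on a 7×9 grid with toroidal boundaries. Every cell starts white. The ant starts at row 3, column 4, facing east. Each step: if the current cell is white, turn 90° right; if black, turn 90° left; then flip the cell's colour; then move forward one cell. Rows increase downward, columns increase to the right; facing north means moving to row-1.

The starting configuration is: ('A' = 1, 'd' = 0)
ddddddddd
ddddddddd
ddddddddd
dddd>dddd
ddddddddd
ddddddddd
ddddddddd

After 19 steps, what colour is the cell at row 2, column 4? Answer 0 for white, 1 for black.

[0] ddddddddd
ddddddddd
ddddddddd
dddd>dddd
ddddddddd
ddddddddd
ddddddddd
[1] ddddddddd
ddddddddd
ddddddddd
ddddAdddd
ddddvdddd
ddddddddd
ddddddddd
[2] ddddddddd
ddddddddd
ddddddddd
ddddAdddd
ddd<Adddd
ddddddddd
ddddddddd
[3] ddddddddd
ddddddddd
ddddddddd
ddd^Adddd
dddAAdddd
ddddddddd
ddddddddd
[4] ddddddddd
ddddddddd
ddddddddd
dddA>dddd
dddAAdddd
ddddddddd
ddddddddd
[5] ddddddddd
ddddddddd
dddd^dddd
dddAddddd
dddAAdddd
ddddddddd
ddddddddd
[6] ddddddddd
ddddddddd
ddddA>ddd
dddAddddd
dddAAdddd
ddddddddd
ddddddddd
[7] ddddddddd
ddddddddd
ddddAAddd
dddAdvddd
dddAAdddd
ddddddddd
ddddddddd
[8] ddddddddd
ddddddddd
ddddAAddd
dddA<Addd
dddAAdddd
ddddddddd
ddddddddd
[9] ddddddddd
ddddddddd
dddd^Addd
dddAAAddd
dddAAdddd
ddddddddd
ddddddddd
[10] ddddddddd
ddddddddd
ddd<dAddd
dddAAAddd
dddAAdddd
ddddddddd
ddddddddd
[11] ddddddddd
ddd^ddddd
dddAdAddd
dddAAAddd
dddAAdddd
ddddddddd
ddddddddd
[12] ddddddddd
dddA>dddd
dddAdAddd
dddAAAddd
dddAAdddd
ddddddddd
ddddddddd
[13] ddddddddd
dddAAdddd
dddAvAddd
dddAAAddd
dddAAdddd
ddddddddd
ddddddddd
[14] ddddddddd
dddAAdddd
ddd<AAddd
dddAAAddd
dddAAdddd
ddddddddd
ddddddddd
[15] ddddddddd
dddAAdddd
ddddAAddd
dddvAAddd
dddAAdddd
ddddddddd
ddddddddd
[16] ddddddddd
dddAAdddd
ddddAAddd
dddd>Addd
dddAAdddd
ddddddddd
ddddddddd
[17] ddddddddd
dddAAdddd
dddd^Addd
dddddAddd
dddAAdddd
ddddddddd
ddddddddd
[18] ddddddddd
dddAAdddd
ddd<dAddd
dddddAddd
dddAAdddd
ddddddddd
ddddddddd
[19] ddddddddd
ddd^Adddd
dddAdAddd
dddddAddd
dddAAdddd
ddddddddd
ddddddddd

0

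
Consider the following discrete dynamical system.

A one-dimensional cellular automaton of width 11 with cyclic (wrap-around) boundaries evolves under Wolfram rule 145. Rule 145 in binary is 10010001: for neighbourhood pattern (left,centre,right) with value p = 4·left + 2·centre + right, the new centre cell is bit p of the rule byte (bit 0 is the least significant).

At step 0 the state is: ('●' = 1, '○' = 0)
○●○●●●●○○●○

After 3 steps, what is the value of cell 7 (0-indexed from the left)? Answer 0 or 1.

0

[0] ○●○●●●●○○●○
[1] ○○○○●●○●○○●
[2] ●●●○○○○○●○○
[3] ○●○●●●●○○●○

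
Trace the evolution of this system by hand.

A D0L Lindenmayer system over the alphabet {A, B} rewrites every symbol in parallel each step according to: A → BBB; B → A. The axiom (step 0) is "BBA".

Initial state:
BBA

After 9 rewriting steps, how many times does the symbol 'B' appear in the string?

243

gen 0: BBA
gen 1: AABBB
gen 2: BBBBBBAAA
gen 3: AAAAAABBBBBBBBB
gen 4: BBBBBBBBBBBBBBBBBBAAAAAAAAA
gen 5: AAAAAAAAAAAAAAAAAABBBBBBBBBBBBBBBBBBBBBBBBBBB
gen 6: BBBBBBBBBBBBBBBBBBBBBBBBBBBBBBBBBBBBBBBBBBBBBBBBBBBBBBAAAAAAAAAAAAAAAAAAAAAAAAAAA
gen 7: AAAAAAAAAAAAAAAAAAAAAAAAAAAAAAAAAAAAAAAAAAAAAAAAAAAAAABBBB…BBBBBBBBBBBBBBBBBBBBBBBBBBBBBBBBBBBBBBBBBBBBBBBBBBBBBBBBBB  (len 135)
gen 8: BBBBBBBBBBBBBBBBBBBBBBBBBBBBBBBBBBBBBBBBBBBBBBBBBBBBBBBBBB…AAAAAAAAAAAAAAAAAAAAAAAAAAAAAAAAAAAAAAAAAAAAAAAAAAAAAAAAAA  (len 243)
gen 9: AAAAAAAAAAAAAAAAAAAAAAAAAAAAAAAAAAAAAAAAAAAAAAAAAAAAAAAAAA…BBBBBBBBBBBBBBBBBBBBBBBBBBBBBBBBBBBBBBBBBBBBBBBBBBBBBBBBBB  (len 405)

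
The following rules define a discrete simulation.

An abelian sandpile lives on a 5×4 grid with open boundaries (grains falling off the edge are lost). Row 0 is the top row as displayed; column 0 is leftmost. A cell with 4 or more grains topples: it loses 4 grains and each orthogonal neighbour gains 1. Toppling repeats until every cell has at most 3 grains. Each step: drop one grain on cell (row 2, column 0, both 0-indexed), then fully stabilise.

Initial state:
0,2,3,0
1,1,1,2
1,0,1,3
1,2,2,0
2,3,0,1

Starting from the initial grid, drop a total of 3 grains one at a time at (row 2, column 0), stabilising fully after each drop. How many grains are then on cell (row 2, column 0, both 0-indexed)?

0

[0] 0,2,3,0
1,1,1,2
1,0,1,3
1,2,2,0
2,3,0,1
[1] 0,2,3,0
1,1,1,2
2,0,1,3
1,2,2,0
2,3,0,1
[2] 0,2,3,0
1,1,1,2
3,0,1,3
1,2,2,0
2,3,0,1
[3] 0,2,3,0
2,1,1,2
0,1,1,3
2,2,2,0
2,3,0,1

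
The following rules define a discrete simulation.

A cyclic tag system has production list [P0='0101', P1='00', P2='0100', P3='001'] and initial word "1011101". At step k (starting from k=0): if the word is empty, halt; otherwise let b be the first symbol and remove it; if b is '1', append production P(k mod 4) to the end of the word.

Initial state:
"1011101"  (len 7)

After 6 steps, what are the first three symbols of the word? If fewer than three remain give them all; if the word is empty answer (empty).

k=0  "1011101"  (len 7)
k=1  "0111010101"  (len 10)
k=2  "111010101"  (len 9)
k=3  "110101010100"  (len 12)
k=4  "10101010100001"  (len 14)
k=5  "01010101000010101"  (len 17)
k=6  "1010101000010101"  (len 16)

101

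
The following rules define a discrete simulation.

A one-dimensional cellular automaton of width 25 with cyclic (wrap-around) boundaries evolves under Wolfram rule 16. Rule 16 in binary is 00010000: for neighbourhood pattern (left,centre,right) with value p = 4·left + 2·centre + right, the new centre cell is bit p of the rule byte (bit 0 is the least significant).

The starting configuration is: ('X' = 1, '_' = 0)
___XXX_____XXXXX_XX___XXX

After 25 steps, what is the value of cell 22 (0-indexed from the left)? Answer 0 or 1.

step 0: ___XXX_____XXXXX_XX___XXX
step 1: X_____X____________X_____
step 2: _X_____X____________X____
step 3: __X_____X____________X___
step 4: ___X_____X____________X__
step 5: ____X_____X____________X_
step 6: _____X_____X____________X
step 7: X_____X_____X____________
step 8: _X_____X_____X___________
step 9: __X_____X_____X__________
step 10: ___X_____X_____X_________
step 11: ____X_____X_____X________
step 12: _____X_____X_____X_______
step 13: ______X_____X_____X______
step 14: _______X_____X_____X_____
step 15: ________X_____X_____X____
step 16: _________X_____X_____X___
step 17: __________X_____X_____X__
step 18: ___________X_____X_____X_
step 19: ____________X_____X_____X
step 20: X____________X_____X_____
step 21: _X____________X_____X____
step 22: __X____________X_____X___
step 23: ___X____________X_____X__
step 24: ____X____________X_____X_
step 25: _____X____________X_____X

0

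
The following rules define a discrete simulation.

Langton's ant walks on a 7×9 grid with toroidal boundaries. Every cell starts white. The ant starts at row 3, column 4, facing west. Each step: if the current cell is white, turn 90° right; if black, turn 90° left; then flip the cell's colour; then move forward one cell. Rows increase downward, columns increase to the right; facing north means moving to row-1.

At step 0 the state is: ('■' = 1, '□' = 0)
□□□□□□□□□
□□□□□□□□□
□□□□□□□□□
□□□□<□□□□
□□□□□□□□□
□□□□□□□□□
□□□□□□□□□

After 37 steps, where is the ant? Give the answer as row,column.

4,8

step 0: □□□□□□□□□
□□□□□□□□□
□□□□□□□□□
□□□□<□□□□
□□□□□□□□□
□□□□□□□□□
□□□□□□□□□
step 1: □□□□□□□□□
□□□□□□□□□
□□□□^□□□□
□□□□■□□□□
□□□□□□□□□
□□□□□□□□□
□□□□□□□□□
step 2: □□□□□□□□□
□□□□□□□□□
□□□□■>□□□
□□□□■□□□□
□□□□□□□□□
□□□□□□□□□
□□□□□□□□□
step 3: □□□□□□□□□
□□□□□□□□□
□□□□■■□□□
□□□□■v□□□
□□□□□□□□□
□□□□□□□□□
□□□□□□□□□
step 4: □□□□□□□□□
□□□□□□□□□
□□□□■■□□□
□□□□<■□□□
□□□□□□□□□
□□□□□□□□□
□□□□□□□□□
step 5: □□□□□□□□□
□□□□□□□□□
□□□□■■□□□
□□□□□■□□□
□□□□v□□□□
□□□□□□□□□
□□□□□□□□□
step 6: □□□□□□□□□
□□□□□□□□□
□□□□■■□□□
□□□□□■□□□
□□□<■□□□□
□□□□□□□□□
□□□□□□□□□
step 7: □□□□□□□□□
□□□□□□□□□
□□□□■■□□□
□□□^□■□□□
□□□■■□□□□
□□□□□□□□□
□□□□□□□□□
step 8: □□□□□□□□□
□□□□□□□□□
□□□□■■□□□
□□□■>■□□□
□□□■■□□□□
□□□□□□□□□
□□□□□□□□□
step 9: □□□□□□□□□
□□□□□□□□□
□□□□■■□□□
□□□■■■□□□
□□□■v□□□□
□□□□□□□□□
□□□□□□□□□
step 10: □□□□□□□□□
□□□□□□□□□
□□□□■■□□□
□□□■■■□□□
□□□■□>□□□
□□□□□□□□□
□□□□□□□□□
step 11: □□□□□□□□□
□□□□□□□□□
□□□□■■□□□
□□□■■■□□□
□□□■□■□□□
□□□□□v□□□
□□□□□□□□□
step 12: □□□□□□□□□
□□□□□□□□□
□□□□■■□□□
□□□■■■□□□
□□□■□■□□□
□□□□<■□□□
□□□□□□□□□
step 13: □□□□□□□□□
□□□□□□□□□
□□□□■■□□□
□□□■■■□□□
□□□■^■□□□
□□□□■■□□□
□□□□□□□□□
step 14: □□□□□□□□□
□□□□□□□□□
□□□□■■□□□
□□□■■■□□□
□□□■■>□□□
□□□□■■□□□
□□□□□□□□□
step 15: □□□□□□□□□
□□□□□□□□□
□□□□■■□□□
□□□■■^□□□
□□□■■□□□□
□□□□■■□□□
□□□□□□□□□
step 16: □□□□□□□□□
□□□□□□□□□
□□□□■■□□□
□□□■<□□□□
□□□■■□□□□
□□□□■■□□□
□□□□□□□□□
step 17: □□□□□□□□□
□□□□□□□□□
□□□□■■□□□
□□□■□□□□□
□□□■v□□□□
□□□□■■□□□
□□□□□□□□□
step 18: □□□□□□□□□
□□□□□□□□□
□□□□■■□□□
□□□■□□□□□
□□□■□>□□□
□□□□■■□□□
□□□□□□□□□
step 19: □□□□□□□□□
□□□□□□□□□
□□□□■■□□□
□□□■□□□□□
□□□■□■□□□
□□□□■v□□□
□□□□□□□□□
step 20: □□□□□□□□□
□□□□□□□□□
□□□□■■□□□
□□□■□□□□□
□□□■□■□□□
□□□□■□>□□
□□□□□□□□□
step 21: □□□□□□□□□
□□□□□□□□□
□□□□■■□□□
□□□■□□□□□
□□□■□■□□□
□□□□■□■□□
□□□□□□v□□
step 22: □□□□□□□□□
□□□□□□□□□
□□□□■■□□□
□□□■□□□□□
□□□■□■□□□
□□□□■□■□□
□□□□□<■□□
step 23: □□□□□□□□□
□□□□□□□□□
□□□□■■□□□
□□□■□□□□□
□□□■□■□□□
□□□□■^■□□
□□□□□■■□□
step 24: □□□□□□□□□
□□□□□□□□□
□□□□■■□□□
□□□■□□□□□
□□□■□■□□□
□□□□■■>□□
□□□□□■■□□
step 25: □□□□□□□□□
□□□□□□□□□
□□□□■■□□□
□□□■□□□□□
□□□■□■^□□
□□□□■■□□□
□□□□□■■□□
step 26: □□□□□□□□□
□□□□□□□□□
□□□□■■□□□
□□□■□□□□□
□□□■□■■>□
□□□□■■□□□
□□□□□■■□□
step 27: □□□□□□□□□
□□□□□□□□□
□□□□■■□□□
□□□■□□□□□
□□□■□■■■□
□□□□■■□v□
□□□□□■■□□
step 28: □□□□□□□□□
□□□□□□□□□
□□□□■■□□□
□□□■□□□□□
□□□■□■■■□
□□□□■■<■□
□□□□□■■□□
step 29: □□□□□□□□□
□□□□□□□□□
□□□□■■□□□
□□□■□□□□□
□□□■□■^■□
□□□□■■■■□
□□□□□■■□□
step 30: □□□□□□□□□
□□□□□□□□□
□□□□■■□□□
□□□■□□□□□
□□□■□<□■□
□□□□■■■■□
□□□□□■■□□
step 31: □□□□□□□□□
□□□□□□□□□
□□□□■■□□□
□□□■□□□□□
□□□■□□□■□
□□□□■v■■□
□□□□□■■□□
step 32: □□□□□□□□□
□□□□□□□□□
□□□□■■□□□
□□□■□□□□□
□□□■□□□■□
□□□□■□>■□
□□□□□■■□□
step 33: □□□□□□□□□
□□□□□□□□□
□□□□■■□□□
□□□■□□□□□
□□□■□□^■□
□□□□■□□■□
□□□□□■■□□
step 34: □□□□□□□□□
□□□□□□□□□
□□□□■■□□□
□□□■□□□□□
□□□■□□■>□
□□□□■□□■□
□□□□□■■□□
step 35: □□□□□□□□□
□□□□□□□□□
□□□□■■□□□
□□□■□□□^□
□□□■□□■□□
□□□□■□□■□
□□□□□■■□□
step 36: □□□□□□□□□
□□□□□□□□□
□□□□■■□□□
□□□■□□□■>
□□□■□□■□□
□□□□■□□■□
□□□□□■■□□
step 37: □□□□□□□□□
□□□□□□□□□
□□□□■■□□□
□□□■□□□■■
□□□■□□■□v
□□□□■□□■□
□□□□□■■□□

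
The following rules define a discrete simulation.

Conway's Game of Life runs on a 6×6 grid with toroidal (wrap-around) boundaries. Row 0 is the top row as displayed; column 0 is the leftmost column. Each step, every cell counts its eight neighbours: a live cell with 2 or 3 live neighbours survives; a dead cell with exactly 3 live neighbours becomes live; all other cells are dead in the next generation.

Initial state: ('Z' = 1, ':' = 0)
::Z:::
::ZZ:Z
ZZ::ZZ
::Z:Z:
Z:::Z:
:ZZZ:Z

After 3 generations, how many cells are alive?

13

gen 0: ::Z:::
::ZZ:Z
ZZ::ZZ
::Z:Z:
Z:::Z:
:ZZZ:Z
gen 1: Z:::::
::ZZ:Z
ZZ::::
::::Z:
Z:::Z:
ZZZZZZ
gen 2: ::::::
::Z::Z
ZZZZZZ
ZZ::::
Z:Z:::
::ZZZ:
gen 3: ::Z:Z:
::Z::Z
:::ZZ:
::::Z:
Z:Z::Z
:ZZZ::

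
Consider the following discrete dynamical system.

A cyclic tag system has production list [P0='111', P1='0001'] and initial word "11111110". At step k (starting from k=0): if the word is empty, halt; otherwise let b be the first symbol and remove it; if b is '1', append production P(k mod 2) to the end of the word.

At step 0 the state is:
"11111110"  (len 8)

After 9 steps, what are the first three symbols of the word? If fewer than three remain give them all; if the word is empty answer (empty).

110

0) "11111110"  (len 8)
1) "1111110111"  (len 10)
2) "1111101110001"  (len 13)
3) "111101110001111"  (len 15)
4) "111011100011110001"  (len 18)
5) "11011100011110001111"  (len 20)
6) "10111000111100011110001"  (len 23)
7) "0111000111100011110001111"  (len 25)
8) "111000111100011110001111"  (len 24)
9) "11000111100011110001111111"  (len 26)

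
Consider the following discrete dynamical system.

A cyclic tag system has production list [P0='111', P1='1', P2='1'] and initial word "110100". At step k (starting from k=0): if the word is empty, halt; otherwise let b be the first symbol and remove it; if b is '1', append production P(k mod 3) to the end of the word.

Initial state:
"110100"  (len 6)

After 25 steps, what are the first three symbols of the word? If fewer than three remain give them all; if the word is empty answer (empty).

111

t=0: "110100"  (len 6)
t=1: "10100111"  (len 8)
t=2: "01001111"  (len 8)
t=3: "1001111"  (len 7)
t=4: "001111111"  (len 9)
t=5: "01111111"  (len 8)
t=6: "1111111"  (len 7)
t=7: "111111111"  (len 9)
t=8: "111111111"  (len 9)
t=9: "111111111"  (len 9)
t=10: "11111111111"  (len 11)
t=11: "11111111111"  (len 11)
t=12: "11111111111"  (len 11)
t=13: "1111111111111"  (len 13)
t=14: "1111111111111"  (len 13)
t=15: "1111111111111"  (len 13)
t=16: "111111111111111"  (len 15)
t=17: "111111111111111"  (len 15)
t=18: "111111111111111"  (len 15)
t=19: "11111111111111111"  (len 17)
t=20: "11111111111111111"  (len 17)
t=21: "11111111111111111"  (len 17)
t=22: "1111111111111111111"  (len 19)
t=23: "1111111111111111111"  (len 19)
t=24: "1111111111111111111"  (len 19)
t=25: "111111111111111111111"  (len 21)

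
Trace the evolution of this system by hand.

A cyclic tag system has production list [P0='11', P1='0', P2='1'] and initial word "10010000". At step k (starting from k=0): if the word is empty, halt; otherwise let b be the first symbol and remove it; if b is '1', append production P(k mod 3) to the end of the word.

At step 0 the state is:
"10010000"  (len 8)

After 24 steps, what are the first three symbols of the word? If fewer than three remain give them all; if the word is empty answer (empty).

110

0) "10010000"  (len 8)
1) "001000011"  (len 9)
2) "01000011"  (len 8)
3) "1000011"  (len 7)
4) "00001111"  (len 8)
5) "0001111"  (len 7)
6) "001111"  (len 6)
7) "01111"  (len 5)
8) "1111"  (len 4)
9) "1111"  (len 4)
10) "11111"  (len 5)
11) "11110"  (len 5)
12) "11101"  (len 5)
13) "110111"  (len 6)
14) "101110"  (len 6)
15) "011101"  (len 6)
16) "11101"  (len 5)
17) "11010"  (len 5)
18) "10101"  (len 5)
19) "010111"  (len 6)
20) "10111"  (len 5)
21) "01111"  (len 5)
22) "1111"  (len 4)
23) "1110"  (len 4)
24) "1101"  (len 4)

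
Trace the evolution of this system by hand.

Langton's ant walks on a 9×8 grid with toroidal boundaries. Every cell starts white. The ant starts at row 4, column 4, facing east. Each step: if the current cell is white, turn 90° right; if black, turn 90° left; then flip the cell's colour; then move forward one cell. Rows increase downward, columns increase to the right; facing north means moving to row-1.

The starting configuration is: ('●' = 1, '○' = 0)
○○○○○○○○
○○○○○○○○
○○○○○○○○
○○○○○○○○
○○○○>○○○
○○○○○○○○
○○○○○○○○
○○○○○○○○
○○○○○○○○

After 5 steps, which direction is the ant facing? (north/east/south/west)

k=0  ○○○○○○○○
○○○○○○○○
○○○○○○○○
○○○○○○○○
○○○○>○○○
○○○○○○○○
○○○○○○○○
○○○○○○○○
○○○○○○○○
k=1  ○○○○○○○○
○○○○○○○○
○○○○○○○○
○○○○○○○○
○○○○●○○○
○○○○v○○○
○○○○○○○○
○○○○○○○○
○○○○○○○○
k=2  ○○○○○○○○
○○○○○○○○
○○○○○○○○
○○○○○○○○
○○○○●○○○
○○○<●○○○
○○○○○○○○
○○○○○○○○
○○○○○○○○
k=3  ○○○○○○○○
○○○○○○○○
○○○○○○○○
○○○○○○○○
○○○^●○○○
○○○●●○○○
○○○○○○○○
○○○○○○○○
○○○○○○○○
k=4  ○○○○○○○○
○○○○○○○○
○○○○○○○○
○○○○○○○○
○○○●>○○○
○○○●●○○○
○○○○○○○○
○○○○○○○○
○○○○○○○○
k=5  ○○○○○○○○
○○○○○○○○
○○○○○○○○
○○○○^○○○
○○○●○○○○
○○○●●○○○
○○○○○○○○
○○○○○○○○
○○○○○○○○

north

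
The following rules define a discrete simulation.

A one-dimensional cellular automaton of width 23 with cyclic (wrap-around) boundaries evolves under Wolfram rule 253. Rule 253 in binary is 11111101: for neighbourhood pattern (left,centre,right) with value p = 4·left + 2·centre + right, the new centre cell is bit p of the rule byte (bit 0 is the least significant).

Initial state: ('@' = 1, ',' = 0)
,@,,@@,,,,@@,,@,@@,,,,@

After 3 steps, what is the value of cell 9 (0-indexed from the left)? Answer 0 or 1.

1

gen 0: ,@,,@@,,,,@@,,@,@@,,,,@
gen 1: @@@,@@@@@,@@@,@@@@@@@,@
gen 2: @@@@@@@@@@@@@@@@@@@@@@@
gen 3: @@@@@@@@@@@@@@@@@@@@@@@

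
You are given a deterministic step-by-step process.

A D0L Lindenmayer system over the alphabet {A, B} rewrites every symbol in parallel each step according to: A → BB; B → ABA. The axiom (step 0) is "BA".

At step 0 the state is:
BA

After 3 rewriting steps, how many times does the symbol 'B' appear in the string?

19

[0] BA
[1] ABABB
[2] BBABABBABAABA
[3] ABAABABBABABBABAABABBABABBBBABABB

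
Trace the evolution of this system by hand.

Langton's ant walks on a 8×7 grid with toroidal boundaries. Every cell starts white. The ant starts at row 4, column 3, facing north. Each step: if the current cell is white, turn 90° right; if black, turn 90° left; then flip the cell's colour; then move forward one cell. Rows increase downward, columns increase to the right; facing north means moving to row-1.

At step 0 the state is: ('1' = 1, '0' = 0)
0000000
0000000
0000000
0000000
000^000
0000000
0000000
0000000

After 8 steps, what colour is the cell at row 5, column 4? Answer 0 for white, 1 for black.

1

t=0: 0000000
0000000
0000000
0000000
000^000
0000000
0000000
0000000
t=1: 0000000
0000000
0000000
0000000
0001>00
0000000
0000000
0000000
t=2: 0000000
0000000
0000000
0000000
0001100
0000v00
0000000
0000000
t=3: 0000000
0000000
0000000
0000000
0001100
000<100
0000000
0000000
t=4: 0000000
0000000
0000000
0000000
000^100
0001100
0000000
0000000
t=5: 0000000
0000000
0000000
0000000
00<0100
0001100
0000000
0000000
t=6: 0000000
0000000
0000000
00^0000
0010100
0001100
0000000
0000000
t=7: 0000000
0000000
0000000
001>000
0010100
0001100
0000000
0000000
t=8: 0000000
0000000
0000000
0011000
001v100
0001100
0000000
0000000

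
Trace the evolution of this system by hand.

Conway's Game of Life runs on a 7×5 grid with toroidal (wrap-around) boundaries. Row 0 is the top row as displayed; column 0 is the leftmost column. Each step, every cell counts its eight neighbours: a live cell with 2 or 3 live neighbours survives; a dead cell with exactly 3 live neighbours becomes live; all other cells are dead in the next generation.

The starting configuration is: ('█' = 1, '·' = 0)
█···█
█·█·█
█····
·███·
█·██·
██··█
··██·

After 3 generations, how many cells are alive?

0) █···█
█·█·█
█····
·███·
█·██·
██··█
··██·
1) █·█··
···█·
█····
█··█·
·····
█····
··██·
2) ·██·█
·█··█
·····
····█
····█
·····
··███
3) ·█··█
·███·
█····
·····
·····
····█
███·█

11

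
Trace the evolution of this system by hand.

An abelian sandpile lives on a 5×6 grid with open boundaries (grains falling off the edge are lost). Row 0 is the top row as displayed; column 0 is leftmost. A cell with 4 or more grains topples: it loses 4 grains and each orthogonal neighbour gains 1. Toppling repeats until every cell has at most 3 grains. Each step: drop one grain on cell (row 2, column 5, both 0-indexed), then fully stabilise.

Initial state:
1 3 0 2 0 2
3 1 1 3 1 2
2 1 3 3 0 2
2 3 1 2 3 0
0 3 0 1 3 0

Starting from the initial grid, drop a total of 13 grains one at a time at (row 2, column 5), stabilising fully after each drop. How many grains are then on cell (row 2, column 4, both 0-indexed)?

k=0  1 3 0 2 0 2
3 1 1 3 1 2
2 1 3 3 0 2
2 3 1 2 3 0
0 3 0 1 3 0
k=1  1 3 0 2 0 2
3 1 1 3 1 2
2 1 3 3 0 3
2 3 1 2 3 0
0 3 0 1 3 0
k=2  1 3 0 2 0 2
3 1 1 3 1 3
2 1 3 3 1 0
2 3 1 2 3 1
0 3 0 1 3 0
k=3  1 3 0 2 0 2
3 1 1 3 1 3
2 1 3 3 1 1
2 3 1 2 3 1
0 3 0 1 3 0
k=4  1 3 0 2 0 2
3 1 1 3 1 3
2 1 3 3 1 2
2 3 1 2 3 1
0 3 0 1 3 0
k=5  1 3 0 2 0 2
3 1 1 3 1 3
2 1 3 3 1 3
2 3 1 2 3 1
0 3 0 1 3 0
k=6  1 3 0 2 0 3
3 1 1 3 2 0
2 1 3 3 2 1
2 3 1 2 3 2
0 3 0 1 3 0
k=7  1 3 0 2 0 3
3 1 1 3 2 0
2 1 3 3 2 2
2 3 1 2 3 2
0 3 0 1 3 0
k=8  1 3 0 2 0 3
3 1 1 3 2 0
2 1 3 3 2 3
2 3 1 2 3 2
0 3 0 1 3 0
k=9  1 3 0 2 0 3
3 1 1 3 2 1
2 1 3 3 3 0
2 3 1 2 3 3
0 3 0 1 3 0
k=10  1 3 0 2 0 3
3 1 1 3 2 1
2 1 3 3 3 1
2 3 1 2 3 3
0 3 0 1 3 0
k=11  1 3 0 2 0 3
3 1 1 3 2 1
2 1 3 3 3 2
2 3 1 2 3 3
0 3 0 1 3 0
k=12  1 3 0 2 0 3
3 1 1 3 2 1
2 1 3 3 3 3
2 3 1 2 3 3
0 3 0 1 3 0
k=13  1 3 0 3 1 3
3 1 3 1 0 3
2 2 0 3 3 2
2 3 3 0 3 1
0 3 0 3 0 2

3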